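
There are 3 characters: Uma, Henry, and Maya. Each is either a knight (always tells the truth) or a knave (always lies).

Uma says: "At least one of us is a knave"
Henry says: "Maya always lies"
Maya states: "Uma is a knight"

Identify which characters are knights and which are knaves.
Uma is a knight.
Henry is a knave.
Maya is a knight.

Verification:
- Uma (knight) says "At least one of us is a knave" - this is TRUE because Henry is a knave.
- Henry (knave) says "Maya always lies" - this is FALSE (a lie) because Maya is a knight.
- Maya (knight) says "Uma is a knight" - this is TRUE because Uma is a knight.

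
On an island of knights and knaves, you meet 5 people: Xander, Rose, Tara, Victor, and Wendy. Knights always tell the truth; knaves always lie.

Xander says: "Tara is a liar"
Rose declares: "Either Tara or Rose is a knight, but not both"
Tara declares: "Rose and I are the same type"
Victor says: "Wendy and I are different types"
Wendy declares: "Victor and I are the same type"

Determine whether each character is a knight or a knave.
Xander is a knight.
Rose is a knight.
Tara is a knave.
Victor is a knight.
Wendy is a knave.

Verification:
- Xander (knight) says "Tara is a liar" - this is TRUE because Tara is a knave.
- Rose (knight) says "Either Tara or Rose is a knight, but not both" - this is TRUE because Tara is a knave and Rose is a knight.
- Tara (knave) says "Rose and I are the same type" - this is FALSE (a lie) because Tara is a knave and Rose is a knight.
- Victor (knight) says "Wendy and I are different types" - this is TRUE because Victor is a knight and Wendy is a knave.
- Wendy (knave) says "Victor and I are the same type" - this is FALSE (a lie) because Wendy is a knave and Victor is a knight.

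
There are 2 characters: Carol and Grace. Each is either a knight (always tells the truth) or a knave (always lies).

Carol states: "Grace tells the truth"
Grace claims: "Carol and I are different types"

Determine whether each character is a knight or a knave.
Carol is a knave.
Grace is a knave.

Verification:
- Carol (knave) says "Grace tells the truth" - this is FALSE (a lie) because Grace is a knave.
- Grace (knave) says "Carol and I are different types" - this is FALSE (a lie) because Grace is a knave and Carol is a knave.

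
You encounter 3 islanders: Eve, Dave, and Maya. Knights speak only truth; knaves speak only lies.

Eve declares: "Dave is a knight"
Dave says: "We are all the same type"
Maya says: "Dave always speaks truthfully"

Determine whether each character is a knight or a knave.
Eve is a knight.
Dave is a knight.
Maya is a knight.

Verification:
- Eve (knight) says "Dave is a knight" - this is TRUE because Dave is a knight.
- Dave (knight) says "We are all the same type" - this is TRUE because Eve, Dave, and Maya are knights.
- Maya (knight) says "Dave always speaks truthfully" - this is TRUE because Dave is a knight.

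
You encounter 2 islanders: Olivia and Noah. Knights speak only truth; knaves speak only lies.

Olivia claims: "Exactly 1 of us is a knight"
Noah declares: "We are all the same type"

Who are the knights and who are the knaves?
Olivia is a knight.
Noah is a knave.

Verification:
- Olivia (knight) says "Exactly 1 of us is a knight" - this is TRUE because there are 1 knights.
- Noah (knave) says "We are all the same type" - this is FALSE (a lie) because Olivia is a knight and Noah is a knave.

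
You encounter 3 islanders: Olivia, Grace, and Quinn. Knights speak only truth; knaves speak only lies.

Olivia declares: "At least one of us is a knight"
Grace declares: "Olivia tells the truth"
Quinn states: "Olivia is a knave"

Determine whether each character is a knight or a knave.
Olivia is a knight.
Grace is a knight.
Quinn is a knave.

Verification:
- Olivia (knight) says "At least one of us is a knight" - this is TRUE because Olivia and Grace are knights.
- Grace (knight) says "Olivia tells the truth" - this is TRUE because Olivia is a knight.
- Quinn (knave) says "Olivia is a knave" - this is FALSE (a lie) because Olivia is a knight.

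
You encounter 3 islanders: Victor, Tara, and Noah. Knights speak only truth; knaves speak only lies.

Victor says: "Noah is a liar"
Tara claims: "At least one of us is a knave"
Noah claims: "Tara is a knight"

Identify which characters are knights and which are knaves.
Victor is a knave.
Tara is a knight.
Noah is a knight.

Verification:
- Victor (knave) says "Noah is a liar" - this is FALSE (a lie) because Noah is a knight.
- Tara (knight) says "At least one of us is a knave" - this is TRUE because Victor is a knave.
- Noah (knight) says "Tara is a knight" - this is TRUE because Tara is a knight.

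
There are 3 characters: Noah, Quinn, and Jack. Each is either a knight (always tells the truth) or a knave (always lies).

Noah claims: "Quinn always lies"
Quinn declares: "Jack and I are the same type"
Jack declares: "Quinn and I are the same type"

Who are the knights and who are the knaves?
Noah is a knave.
Quinn is a knight.
Jack is a knight.

Verification:
- Noah (knave) says "Quinn always lies" - this is FALSE (a lie) because Quinn is a knight.
- Quinn (knight) says "Jack and I are the same type" - this is TRUE because Quinn is a knight and Jack is a knight.
- Jack (knight) says "Quinn and I are the same type" - this is TRUE because Jack is a knight and Quinn is a knight.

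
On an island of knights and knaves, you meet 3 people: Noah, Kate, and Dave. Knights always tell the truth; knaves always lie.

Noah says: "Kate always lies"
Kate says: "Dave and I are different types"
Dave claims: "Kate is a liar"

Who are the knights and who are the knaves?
Noah is a knave.
Kate is a knight.
Dave is a knave.

Verification:
- Noah (knave) says "Kate always lies" - this is FALSE (a lie) because Kate is a knight.
- Kate (knight) says "Dave and I are different types" - this is TRUE because Kate is a knight and Dave is a knave.
- Dave (knave) says "Kate is a liar" - this is FALSE (a lie) because Kate is a knight.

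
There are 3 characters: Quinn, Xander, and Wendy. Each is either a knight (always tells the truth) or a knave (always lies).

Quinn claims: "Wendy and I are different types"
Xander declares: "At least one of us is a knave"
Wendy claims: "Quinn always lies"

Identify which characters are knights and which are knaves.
Quinn is a knight.
Xander is a knight.
Wendy is a knave.

Verification:
- Quinn (knight) says "Wendy and I are different types" - this is TRUE because Quinn is a knight and Wendy is a knave.
- Xander (knight) says "At least one of us is a knave" - this is TRUE because Wendy is a knave.
- Wendy (knave) says "Quinn always lies" - this is FALSE (a lie) because Quinn is a knight.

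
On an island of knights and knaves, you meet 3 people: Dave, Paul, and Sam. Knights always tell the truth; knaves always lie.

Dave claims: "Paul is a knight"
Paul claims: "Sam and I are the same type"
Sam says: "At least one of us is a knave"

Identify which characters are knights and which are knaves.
Dave is a knave.
Paul is a knave.
Sam is a knight.

Verification:
- Dave (knave) says "Paul is a knight" - this is FALSE (a lie) because Paul is a knave.
- Paul (knave) says "Sam and I are the same type" - this is FALSE (a lie) because Paul is a knave and Sam is a knight.
- Sam (knight) says "At least one of us is a knave" - this is TRUE because Dave and Paul are knaves.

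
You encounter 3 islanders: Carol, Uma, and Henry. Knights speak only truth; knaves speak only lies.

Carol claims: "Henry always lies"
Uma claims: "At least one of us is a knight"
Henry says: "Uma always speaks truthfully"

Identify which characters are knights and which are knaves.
Carol is a knave.
Uma is a knight.
Henry is a knight.

Verification:
- Carol (knave) says "Henry always lies" - this is FALSE (a lie) because Henry is a knight.
- Uma (knight) says "At least one of us is a knight" - this is TRUE because Uma and Henry are knights.
- Henry (knight) says "Uma always speaks truthfully" - this is TRUE because Uma is a knight.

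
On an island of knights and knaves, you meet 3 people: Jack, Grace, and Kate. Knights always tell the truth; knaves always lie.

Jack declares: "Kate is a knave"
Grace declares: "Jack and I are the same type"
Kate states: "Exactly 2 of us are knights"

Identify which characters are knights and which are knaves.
Jack is a knight.
Grace is a knave.
Kate is a knave.

Verification:
- Jack (knight) says "Kate is a knave" - this is TRUE because Kate is a knave.
- Grace (knave) says "Jack and I are the same type" - this is FALSE (a lie) because Grace is a knave and Jack is a knight.
- Kate (knave) says "Exactly 2 of us are knights" - this is FALSE (a lie) because there are 1 knights.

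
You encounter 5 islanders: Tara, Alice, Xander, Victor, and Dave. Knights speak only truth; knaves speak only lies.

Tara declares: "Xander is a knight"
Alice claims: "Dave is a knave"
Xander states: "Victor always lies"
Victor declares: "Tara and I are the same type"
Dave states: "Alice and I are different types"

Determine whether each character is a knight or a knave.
Tara is a knight.
Alice is a knave.
Xander is a knight.
Victor is a knave.
Dave is a knight.

Verification:
- Tara (knight) says "Xander is a knight" - this is TRUE because Xander is a knight.
- Alice (knave) says "Dave is a knave" - this is FALSE (a lie) because Dave is a knight.
- Xander (knight) says "Victor always lies" - this is TRUE because Victor is a knave.
- Victor (knave) says "Tara and I are the same type" - this is FALSE (a lie) because Victor is a knave and Tara is a knight.
- Dave (knight) says "Alice and I are different types" - this is TRUE because Dave is a knight and Alice is a knave.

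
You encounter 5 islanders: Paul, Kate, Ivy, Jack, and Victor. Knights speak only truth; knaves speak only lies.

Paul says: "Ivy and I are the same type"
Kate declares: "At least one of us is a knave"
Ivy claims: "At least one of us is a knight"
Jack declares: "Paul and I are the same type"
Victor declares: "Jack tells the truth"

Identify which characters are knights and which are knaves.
Paul is a knight.
Kate is a knight.
Ivy is a knight.
Jack is a knave.
Victor is a knave.

Verification:
- Paul (knight) says "Ivy and I are the same type" - this is TRUE because Paul is a knight and Ivy is a knight.
- Kate (knight) says "At least one of us is a knave" - this is TRUE because Jack and Victor are knaves.
- Ivy (knight) says "At least one of us is a knight" - this is TRUE because Paul, Kate, and Ivy are knights.
- Jack (knave) says "Paul and I are the same type" - this is FALSE (a lie) because Jack is a knave and Paul is a knight.
- Victor (knave) says "Jack tells the truth" - this is FALSE (a lie) because Jack is a knave.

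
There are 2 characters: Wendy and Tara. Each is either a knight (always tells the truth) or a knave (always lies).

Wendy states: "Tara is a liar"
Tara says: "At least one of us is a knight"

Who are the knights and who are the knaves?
Wendy is a knave.
Tara is a knight.

Verification:
- Wendy (knave) says "Tara is a liar" - this is FALSE (a lie) because Tara is a knight.
- Tara (knight) says "At least one of us is a knight" - this is TRUE because Tara is a knight.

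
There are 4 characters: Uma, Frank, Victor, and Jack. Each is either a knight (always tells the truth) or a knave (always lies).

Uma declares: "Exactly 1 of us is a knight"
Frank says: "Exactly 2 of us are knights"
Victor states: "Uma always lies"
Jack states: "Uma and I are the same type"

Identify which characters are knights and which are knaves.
Uma is a knight.
Frank is a knave.
Victor is a knave.
Jack is a knave.

Verification:
- Uma (knight) says "Exactly 1 of us is a knight" - this is TRUE because there are 1 knights.
- Frank (knave) says "Exactly 2 of us are knights" - this is FALSE (a lie) because there are 1 knights.
- Victor (knave) says "Uma always lies" - this is FALSE (a lie) because Uma is a knight.
- Jack (knave) says "Uma and I are the same type" - this is FALSE (a lie) because Jack is a knave and Uma is a knight.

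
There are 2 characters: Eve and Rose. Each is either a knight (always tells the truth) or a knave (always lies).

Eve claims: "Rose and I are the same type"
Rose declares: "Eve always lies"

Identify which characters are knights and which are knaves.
Eve is a knave.
Rose is a knight.

Verification:
- Eve (knave) says "Rose and I are the same type" - this is FALSE (a lie) because Eve is a knave and Rose is a knight.
- Rose (knight) says "Eve always lies" - this is TRUE because Eve is a knave.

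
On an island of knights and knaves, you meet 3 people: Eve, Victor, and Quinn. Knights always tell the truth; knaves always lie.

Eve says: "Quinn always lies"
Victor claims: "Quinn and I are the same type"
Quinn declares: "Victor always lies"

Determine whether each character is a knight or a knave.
Eve is a knave.
Victor is a knave.
Quinn is a knight.

Verification:
- Eve (knave) says "Quinn always lies" - this is FALSE (a lie) because Quinn is a knight.
- Victor (knave) says "Quinn and I are the same type" - this is FALSE (a lie) because Victor is a knave and Quinn is a knight.
- Quinn (knight) says "Victor always lies" - this is TRUE because Victor is a knave.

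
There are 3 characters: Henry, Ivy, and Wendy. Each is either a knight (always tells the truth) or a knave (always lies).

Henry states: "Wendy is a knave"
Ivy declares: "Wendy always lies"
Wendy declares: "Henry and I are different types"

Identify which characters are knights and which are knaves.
Henry is a knave.
Ivy is a knave.
Wendy is a knight.

Verification:
- Henry (knave) says "Wendy is a knave" - this is FALSE (a lie) because Wendy is a knight.
- Ivy (knave) says "Wendy always lies" - this is FALSE (a lie) because Wendy is a knight.
- Wendy (knight) says "Henry and I are different types" - this is TRUE because Wendy is a knight and Henry is a knave.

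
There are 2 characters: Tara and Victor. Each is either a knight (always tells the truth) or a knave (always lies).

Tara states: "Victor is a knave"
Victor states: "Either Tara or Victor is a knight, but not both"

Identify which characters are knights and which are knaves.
Tara is a knave.
Victor is a knight.

Verification:
- Tara (knave) says "Victor is a knave" - this is FALSE (a lie) because Victor is a knight.
- Victor (knight) says "Either Tara or Victor is a knight, but not both" - this is TRUE because Tara is a knave and Victor is a knight.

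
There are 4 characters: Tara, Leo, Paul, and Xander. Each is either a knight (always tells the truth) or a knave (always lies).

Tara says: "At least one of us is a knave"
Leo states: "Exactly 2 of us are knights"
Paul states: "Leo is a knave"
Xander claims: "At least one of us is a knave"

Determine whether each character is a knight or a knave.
Tara is a knight.
Leo is a knave.
Paul is a knight.
Xander is a knight.

Verification:
- Tara (knight) says "At least one of us is a knave" - this is TRUE because Leo is a knave.
- Leo (knave) says "Exactly 2 of us are knights" - this is FALSE (a lie) because there are 3 knights.
- Paul (knight) says "Leo is a knave" - this is TRUE because Leo is a knave.
- Xander (knight) says "At least one of us is a knave" - this is TRUE because Leo is a knave.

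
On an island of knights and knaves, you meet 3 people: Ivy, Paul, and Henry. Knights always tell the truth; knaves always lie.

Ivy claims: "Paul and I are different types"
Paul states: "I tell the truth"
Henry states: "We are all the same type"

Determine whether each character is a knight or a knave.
Ivy is a knight.
Paul is a knave.
Henry is a knave.

Verification:
- Ivy (knight) says "Paul and I are different types" - this is TRUE because Ivy is a knight and Paul is a knave.
- Paul (knave) says "I tell the truth" - this is FALSE (a lie) because Paul is a knave.
- Henry (knave) says "We are all the same type" - this is FALSE (a lie) because Ivy is a knight and Paul and Henry are knaves.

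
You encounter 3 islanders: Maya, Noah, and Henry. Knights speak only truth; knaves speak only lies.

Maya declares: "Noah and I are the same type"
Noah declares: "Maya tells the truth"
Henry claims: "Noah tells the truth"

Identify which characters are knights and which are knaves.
Maya is a knight.
Noah is a knight.
Henry is a knight.

Verification:
- Maya (knight) says "Noah and I are the same type" - this is TRUE because Maya is a knight and Noah is a knight.
- Noah (knight) says "Maya tells the truth" - this is TRUE because Maya is a knight.
- Henry (knight) says "Noah tells the truth" - this is TRUE because Noah is a knight.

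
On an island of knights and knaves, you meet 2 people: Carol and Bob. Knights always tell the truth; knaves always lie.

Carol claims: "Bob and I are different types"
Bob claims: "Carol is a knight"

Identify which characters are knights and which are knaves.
Carol is a knave.
Bob is a knave.

Verification:
- Carol (knave) says "Bob and I are different types" - this is FALSE (a lie) because Carol is a knave and Bob is a knave.
- Bob (knave) says "Carol is a knight" - this is FALSE (a lie) because Carol is a knave.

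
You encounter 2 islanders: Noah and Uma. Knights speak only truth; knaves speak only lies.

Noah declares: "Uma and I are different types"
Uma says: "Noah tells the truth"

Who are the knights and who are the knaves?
Noah is a knave.
Uma is a knave.

Verification:
- Noah (knave) says "Uma and I are different types" - this is FALSE (a lie) because Noah is a knave and Uma is a knave.
- Uma (knave) says "Noah tells the truth" - this is FALSE (a lie) because Noah is a knave.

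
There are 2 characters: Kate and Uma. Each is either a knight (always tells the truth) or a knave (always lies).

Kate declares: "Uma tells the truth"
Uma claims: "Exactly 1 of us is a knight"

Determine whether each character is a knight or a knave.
Kate is a knave.
Uma is a knave.

Verification:
- Kate (knave) says "Uma tells the truth" - this is FALSE (a lie) because Uma is a knave.
- Uma (knave) says "Exactly 1 of us is a knight" - this is FALSE (a lie) because there are 0 knights.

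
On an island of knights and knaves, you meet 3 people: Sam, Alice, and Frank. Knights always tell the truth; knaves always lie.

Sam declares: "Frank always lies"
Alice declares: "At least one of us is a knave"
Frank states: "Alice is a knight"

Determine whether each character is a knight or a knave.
Sam is a knave.
Alice is a knight.
Frank is a knight.

Verification:
- Sam (knave) says "Frank always lies" - this is FALSE (a lie) because Frank is a knight.
- Alice (knight) says "At least one of us is a knave" - this is TRUE because Sam is a knave.
- Frank (knight) says "Alice is a knight" - this is TRUE because Alice is a knight.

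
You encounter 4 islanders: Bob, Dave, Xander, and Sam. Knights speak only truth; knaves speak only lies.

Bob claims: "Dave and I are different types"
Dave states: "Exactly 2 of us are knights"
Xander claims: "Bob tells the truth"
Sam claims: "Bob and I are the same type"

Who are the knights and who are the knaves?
Bob is a knight.
Dave is a knave.
Xander is a knight.
Sam is a knight.

Verification:
- Bob (knight) says "Dave and I are different types" - this is TRUE because Bob is a knight and Dave is a knave.
- Dave (knave) says "Exactly 2 of us are knights" - this is FALSE (a lie) because there are 3 knights.
- Xander (knight) says "Bob tells the truth" - this is TRUE because Bob is a knight.
- Sam (knight) says "Bob and I are the same type" - this is TRUE because Sam is a knight and Bob is a knight.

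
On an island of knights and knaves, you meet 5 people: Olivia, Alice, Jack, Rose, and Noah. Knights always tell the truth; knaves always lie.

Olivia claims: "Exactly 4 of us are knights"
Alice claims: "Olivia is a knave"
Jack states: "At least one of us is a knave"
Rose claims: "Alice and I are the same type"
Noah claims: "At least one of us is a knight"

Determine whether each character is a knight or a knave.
Olivia is a knave.
Alice is a knight.
Jack is a knight.
Rose is a knave.
Noah is a knight.

Verification:
- Olivia (knave) says "Exactly 4 of us are knights" - this is FALSE (a lie) because there are 3 knights.
- Alice (knight) says "Olivia is a knave" - this is TRUE because Olivia is a knave.
- Jack (knight) says "At least one of us is a knave" - this is TRUE because Olivia and Rose are knaves.
- Rose (knave) says "Alice and I are the same type" - this is FALSE (a lie) because Rose is a knave and Alice is a knight.
- Noah (knight) says "At least one of us is a knight" - this is TRUE because Alice, Jack, and Noah are knights.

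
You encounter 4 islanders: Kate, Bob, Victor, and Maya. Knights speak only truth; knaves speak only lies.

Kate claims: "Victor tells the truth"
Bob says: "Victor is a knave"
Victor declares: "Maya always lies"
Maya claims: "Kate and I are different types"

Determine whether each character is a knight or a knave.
Kate is a knave.
Bob is a knight.
Victor is a knave.
Maya is a knight.

Verification:
- Kate (knave) says "Victor tells the truth" - this is FALSE (a lie) because Victor is a knave.
- Bob (knight) says "Victor is a knave" - this is TRUE because Victor is a knave.
- Victor (knave) says "Maya always lies" - this is FALSE (a lie) because Maya is a knight.
- Maya (knight) says "Kate and I are different types" - this is TRUE because Maya is a knight and Kate is a knave.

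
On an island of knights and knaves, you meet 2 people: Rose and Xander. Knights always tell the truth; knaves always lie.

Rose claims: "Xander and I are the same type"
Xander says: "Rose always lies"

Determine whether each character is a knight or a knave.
Rose is a knave.
Xander is a knight.

Verification:
- Rose (knave) says "Xander and I are the same type" - this is FALSE (a lie) because Rose is a knave and Xander is a knight.
- Xander (knight) says "Rose always lies" - this is TRUE because Rose is a knave.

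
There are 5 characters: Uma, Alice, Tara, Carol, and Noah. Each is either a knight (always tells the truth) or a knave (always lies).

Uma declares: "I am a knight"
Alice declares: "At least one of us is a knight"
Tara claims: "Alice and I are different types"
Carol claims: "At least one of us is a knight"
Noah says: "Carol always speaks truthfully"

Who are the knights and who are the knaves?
Uma is a knave.
Alice is a knave.
Tara is a knave.
Carol is a knave.
Noah is a knave.

Verification:
- Uma (knave) says "I am a knight" - this is FALSE (a lie) because Uma is a knave.
- Alice (knave) says "At least one of us is a knight" - this is FALSE (a lie) because no one is a knight.
- Tara (knave) says "Alice and I are different types" - this is FALSE (a lie) because Tara is a knave and Alice is a knave.
- Carol (knave) says "At least one of us is a knight" - this is FALSE (a lie) because no one is a knight.
- Noah (knave) says "Carol always speaks truthfully" - this is FALSE (a lie) because Carol is a knave.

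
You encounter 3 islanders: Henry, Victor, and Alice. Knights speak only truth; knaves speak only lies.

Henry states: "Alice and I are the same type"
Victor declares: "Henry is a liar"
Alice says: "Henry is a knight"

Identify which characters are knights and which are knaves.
Henry is a knight.
Victor is a knave.
Alice is a knight.

Verification:
- Henry (knight) says "Alice and I are the same type" - this is TRUE because Henry is a knight and Alice is a knight.
- Victor (knave) says "Henry is a liar" - this is FALSE (a lie) because Henry is a knight.
- Alice (knight) says "Henry is a knight" - this is TRUE because Henry is a knight.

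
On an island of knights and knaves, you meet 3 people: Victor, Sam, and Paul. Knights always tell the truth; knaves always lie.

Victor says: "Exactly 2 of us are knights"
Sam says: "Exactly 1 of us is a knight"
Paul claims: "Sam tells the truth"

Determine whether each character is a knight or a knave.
Victor is a knave.
Sam is a knave.
Paul is a knave.

Verification:
- Victor (knave) says "Exactly 2 of us are knights" - this is FALSE (a lie) because there are 0 knights.
- Sam (knave) says "Exactly 1 of us is a knight" - this is FALSE (a lie) because there are 0 knights.
- Paul (knave) says "Sam tells the truth" - this is FALSE (a lie) because Sam is a knave.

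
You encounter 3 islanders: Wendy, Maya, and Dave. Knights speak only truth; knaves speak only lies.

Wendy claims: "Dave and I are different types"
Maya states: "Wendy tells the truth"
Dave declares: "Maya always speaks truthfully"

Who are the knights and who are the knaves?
Wendy is a knave.
Maya is a knave.
Dave is a knave.

Verification:
- Wendy (knave) says "Dave and I are different types" - this is FALSE (a lie) because Wendy is a knave and Dave is a knave.
- Maya (knave) says "Wendy tells the truth" - this is FALSE (a lie) because Wendy is a knave.
- Dave (knave) says "Maya always speaks truthfully" - this is FALSE (a lie) because Maya is a knave.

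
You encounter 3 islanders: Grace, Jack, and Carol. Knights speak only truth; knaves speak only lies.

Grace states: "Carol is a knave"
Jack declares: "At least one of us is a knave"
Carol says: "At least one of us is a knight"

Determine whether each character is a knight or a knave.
Grace is a knave.
Jack is a knight.
Carol is a knight.

Verification:
- Grace (knave) says "Carol is a knave" - this is FALSE (a lie) because Carol is a knight.
- Jack (knight) says "At least one of us is a knave" - this is TRUE because Grace is a knave.
- Carol (knight) says "At least one of us is a knight" - this is TRUE because Jack and Carol are knights.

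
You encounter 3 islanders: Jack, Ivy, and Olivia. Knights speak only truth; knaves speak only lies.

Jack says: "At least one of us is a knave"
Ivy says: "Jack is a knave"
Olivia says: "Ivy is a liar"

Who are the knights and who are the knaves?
Jack is a knight.
Ivy is a knave.
Olivia is a knight.

Verification:
- Jack (knight) says "At least one of us is a knave" - this is TRUE because Ivy is a knave.
- Ivy (knave) says "Jack is a knave" - this is FALSE (a lie) because Jack is a knight.
- Olivia (knight) says "Ivy is a liar" - this is TRUE because Ivy is a knave.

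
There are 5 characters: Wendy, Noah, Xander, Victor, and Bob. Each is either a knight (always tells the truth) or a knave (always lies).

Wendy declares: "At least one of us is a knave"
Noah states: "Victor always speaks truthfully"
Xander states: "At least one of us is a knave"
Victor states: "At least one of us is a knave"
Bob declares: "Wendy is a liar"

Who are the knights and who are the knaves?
Wendy is a knight.
Noah is a knight.
Xander is a knight.
Victor is a knight.
Bob is a knave.

Verification:
- Wendy (knight) says "At least one of us is a knave" - this is TRUE because Bob is a knave.
- Noah (knight) says "Victor always speaks truthfully" - this is TRUE because Victor is a knight.
- Xander (knight) says "At least one of us is a knave" - this is TRUE because Bob is a knave.
- Victor (knight) says "At least one of us is a knave" - this is TRUE because Bob is a knave.
- Bob (knave) says "Wendy is a liar" - this is FALSE (a lie) because Wendy is a knight.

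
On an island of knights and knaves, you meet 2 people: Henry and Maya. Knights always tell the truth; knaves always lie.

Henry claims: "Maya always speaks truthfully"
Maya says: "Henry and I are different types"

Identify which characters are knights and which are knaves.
Henry is a knave.
Maya is a knave.

Verification:
- Henry (knave) says "Maya always speaks truthfully" - this is FALSE (a lie) because Maya is a knave.
- Maya (knave) says "Henry and I are different types" - this is FALSE (a lie) because Maya is a knave and Henry is a knave.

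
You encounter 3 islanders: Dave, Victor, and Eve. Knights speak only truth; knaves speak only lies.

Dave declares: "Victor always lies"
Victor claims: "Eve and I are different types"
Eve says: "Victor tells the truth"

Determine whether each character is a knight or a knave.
Dave is a knight.
Victor is a knave.
Eve is a knave.

Verification:
- Dave (knight) says "Victor always lies" - this is TRUE because Victor is a knave.
- Victor (knave) says "Eve and I are different types" - this is FALSE (a lie) because Victor is a knave and Eve is a knave.
- Eve (knave) says "Victor tells the truth" - this is FALSE (a lie) because Victor is a knave.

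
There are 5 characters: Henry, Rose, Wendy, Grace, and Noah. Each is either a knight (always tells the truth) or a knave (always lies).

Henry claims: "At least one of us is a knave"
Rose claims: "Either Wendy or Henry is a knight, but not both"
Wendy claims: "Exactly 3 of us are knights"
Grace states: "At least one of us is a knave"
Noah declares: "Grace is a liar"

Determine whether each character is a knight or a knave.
Henry is a knight.
Rose is a knave.
Wendy is a knight.
Grace is a knight.
Noah is a knave.

Verification:
- Henry (knight) says "At least one of us is a knave" - this is TRUE because Rose and Noah are knaves.
- Rose (knave) says "Either Wendy or Henry is a knight, but not both" - this is FALSE (a lie) because Wendy is a knight and Henry is a knight.
- Wendy (knight) says "Exactly 3 of us are knights" - this is TRUE because there are 3 knights.
- Grace (knight) says "At least one of us is a knave" - this is TRUE because Rose and Noah are knaves.
- Noah (knave) says "Grace is a liar" - this is FALSE (a lie) because Grace is a knight.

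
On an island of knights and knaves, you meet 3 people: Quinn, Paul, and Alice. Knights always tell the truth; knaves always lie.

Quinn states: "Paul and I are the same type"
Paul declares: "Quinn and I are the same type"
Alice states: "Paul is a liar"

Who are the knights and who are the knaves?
Quinn is a knight.
Paul is a knight.
Alice is a knave.

Verification:
- Quinn (knight) says "Paul and I are the same type" - this is TRUE because Quinn is a knight and Paul is a knight.
- Paul (knight) says "Quinn and I are the same type" - this is TRUE because Paul is a knight and Quinn is a knight.
- Alice (knave) says "Paul is a liar" - this is FALSE (a lie) because Paul is a knight.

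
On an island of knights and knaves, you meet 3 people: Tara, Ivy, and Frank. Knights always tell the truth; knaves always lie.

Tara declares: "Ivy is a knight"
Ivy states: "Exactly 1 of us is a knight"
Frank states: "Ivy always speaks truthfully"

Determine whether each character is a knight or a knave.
Tara is a knave.
Ivy is a knave.
Frank is a knave.

Verification:
- Tara (knave) says "Ivy is a knight" - this is FALSE (a lie) because Ivy is a knave.
- Ivy (knave) says "Exactly 1 of us is a knight" - this is FALSE (a lie) because there are 0 knights.
- Frank (knave) says "Ivy always speaks truthfully" - this is FALSE (a lie) because Ivy is a knave.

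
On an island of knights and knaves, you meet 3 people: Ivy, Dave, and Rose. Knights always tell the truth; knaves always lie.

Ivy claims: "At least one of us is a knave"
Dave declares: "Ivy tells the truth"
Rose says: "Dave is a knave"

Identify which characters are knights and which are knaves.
Ivy is a knight.
Dave is a knight.
Rose is a knave.

Verification:
- Ivy (knight) says "At least one of us is a knave" - this is TRUE because Rose is a knave.
- Dave (knight) says "Ivy tells the truth" - this is TRUE because Ivy is a knight.
- Rose (knave) says "Dave is a knave" - this is FALSE (a lie) because Dave is a knight.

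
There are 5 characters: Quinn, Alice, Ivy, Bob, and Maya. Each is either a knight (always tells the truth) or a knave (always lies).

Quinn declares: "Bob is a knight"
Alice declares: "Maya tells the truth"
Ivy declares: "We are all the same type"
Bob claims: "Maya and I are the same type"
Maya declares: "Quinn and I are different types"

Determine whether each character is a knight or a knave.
Quinn is a knave.
Alice is a knight.
Ivy is a knave.
Bob is a knave.
Maya is a knight.

Verification:
- Quinn (knave) says "Bob is a knight" - this is FALSE (a lie) because Bob is a knave.
- Alice (knight) says "Maya tells the truth" - this is TRUE because Maya is a knight.
- Ivy (knave) says "We are all the same type" - this is FALSE (a lie) because Alice and Maya are knights and Quinn, Ivy, and Bob are knaves.
- Bob (knave) says "Maya and I are the same type" - this is FALSE (a lie) because Bob is a knave and Maya is a knight.
- Maya (knight) says "Quinn and I are different types" - this is TRUE because Maya is a knight and Quinn is a knave.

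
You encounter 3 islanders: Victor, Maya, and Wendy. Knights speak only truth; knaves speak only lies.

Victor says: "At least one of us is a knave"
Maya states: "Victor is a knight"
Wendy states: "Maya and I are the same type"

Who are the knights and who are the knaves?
Victor is a knight.
Maya is a knight.
Wendy is a knave.

Verification:
- Victor (knight) says "At least one of us is a knave" - this is TRUE because Wendy is a knave.
- Maya (knight) says "Victor is a knight" - this is TRUE because Victor is a knight.
- Wendy (knave) says "Maya and I are the same type" - this is FALSE (a lie) because Wendy is a knave and Maya is a knight.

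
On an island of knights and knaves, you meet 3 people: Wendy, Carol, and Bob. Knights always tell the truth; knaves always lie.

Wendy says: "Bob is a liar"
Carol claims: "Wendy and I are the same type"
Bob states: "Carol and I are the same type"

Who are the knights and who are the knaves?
Wendy is a knight.
Carol is a knight.
Bob is a knave.

Verification:
- Wendy (knight) says "Bob is a liar" - this is TRUE because Bob is a knave.
- Carol (knight) says "Wendy and I are the same type" - this is TRUE because Carol is a knight and Wendy is a knight.
- Bob (knave) says "Carol and I are the same type" - this is FALSE (a lie) because Bob is a knave and Carol is a knight.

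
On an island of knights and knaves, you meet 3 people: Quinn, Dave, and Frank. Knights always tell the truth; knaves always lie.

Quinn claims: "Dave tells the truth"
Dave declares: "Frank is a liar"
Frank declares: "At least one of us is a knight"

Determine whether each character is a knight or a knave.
Quinn is a knave.
Dave is a knave.
Frank is a knight.

Verification:
- Quinn (knave) says "Dave tells the truth" - this is FALSE (a lie) because Dave is a knave.
- Dave (knave) says "Frank is a liar" - this is FALSE (a lie) because Frank is a knight.
- Frank (knight) says "At least one of us is a knight" - this is TRUE because Frank is a knight.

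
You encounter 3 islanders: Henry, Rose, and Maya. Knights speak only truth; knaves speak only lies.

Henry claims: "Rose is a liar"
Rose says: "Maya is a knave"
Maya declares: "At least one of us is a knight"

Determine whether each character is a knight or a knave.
Henry is a knight.
Rose is a knave.
Maya is a knight.

Verification:
- Henry (knight) says "Rose is a liar" - this is TRUE because Rose is a knave.
- Rose (knave) says "Maya is a knave" - this is FALSE (a lie) because Maya is a knight.
- Maya (knight) says "At least one of us is a knight" - this is TRUE because Henry and Maya are knights.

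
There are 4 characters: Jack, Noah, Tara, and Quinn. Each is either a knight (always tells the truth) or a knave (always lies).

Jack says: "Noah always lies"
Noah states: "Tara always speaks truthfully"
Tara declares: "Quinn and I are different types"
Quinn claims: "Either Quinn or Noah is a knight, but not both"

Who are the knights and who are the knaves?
Jack is a knight.
Noah is a knave.
Tara is a knave.
Quinn is a knave.

Verification:
- Jack (knight) says "Noah always lies" - this is TRUE because Noah is a knave.
- Noah (knave) says "Tara always speaks truthfully" - this is FALSE (a lie) because Tara is a knave.
- Tara (knave) says "Quinn and I are different types" - this is FALSE (a lie) because Tara is a knave and Quinn is a knave.
- Quinn (knave) says "Either Quinn or Noah is a knight, but not both" - this is FALSE (a lie) because Quinn is a knave and Noah is a knave.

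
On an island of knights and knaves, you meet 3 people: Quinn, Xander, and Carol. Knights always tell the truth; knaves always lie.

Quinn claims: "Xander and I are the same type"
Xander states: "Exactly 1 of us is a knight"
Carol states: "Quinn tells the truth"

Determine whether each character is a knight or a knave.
Quinn is a knave.
Xander is a knight.
Carol is a knave.

Verification:
- Quinn (knave) says "Xander and I are the same type" - this is FALSE (a lie) because Quinn is a knave and Xander is a knight.
- Xander (knight) says "Exactly 1 of us is a knight" - this is TRUE because there are 1 knights.
- Carol (knave) says "Quinn tells the truth" - this is FALSE (a lie) because Quinn is a knave.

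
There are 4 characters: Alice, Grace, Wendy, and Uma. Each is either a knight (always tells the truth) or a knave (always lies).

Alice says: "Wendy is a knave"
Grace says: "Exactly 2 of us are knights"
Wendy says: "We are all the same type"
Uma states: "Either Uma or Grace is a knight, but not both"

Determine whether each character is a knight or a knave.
Alice is a knight.
Grace is a knave.
Wendy is a knave.
Uma is a knave.

Verification:
- Alice (knight) says "Wendy is a knave" - this is TRUE because Wendy is a knave.
- Grace (knave) says "Exactly 2 of us are knights" - this is FALSE (a lie) because there are 1 knights.
- Wendy (knave) says "We are all the same type" - this is FALSE (a lie) because Alice is a knight and Grace, Wendy, and Uma are knaves.
- Uma (knave) says "Either Uma or Grace is a knight, but not both" - this is FALSE (a lie) because Uma is a knave and Grace is a knave.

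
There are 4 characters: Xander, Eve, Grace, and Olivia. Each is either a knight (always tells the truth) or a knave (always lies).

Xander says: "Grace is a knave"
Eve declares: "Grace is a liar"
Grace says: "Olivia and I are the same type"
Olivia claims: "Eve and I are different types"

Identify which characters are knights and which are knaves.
Xander is a knave.
Eve is a knave.
Grace is a knight.
Olivia is a knight.

Verification:
- Xander (knave) says "Grace is a knave" - this is FALSE (a lie) because Grace is a knight.
- Eve (knave) says "Grace is a liar" - this is FALSE (a lie) because Grace is a knight.
- Grace (knight) says "Olivia and I are the same type" - this is TRUE because Grace is a knight and Olivia is a knight.
- Olivia (knight) says "Eve and I are different types" - this is TRUE because Olivia is a knight and Eve is a knave.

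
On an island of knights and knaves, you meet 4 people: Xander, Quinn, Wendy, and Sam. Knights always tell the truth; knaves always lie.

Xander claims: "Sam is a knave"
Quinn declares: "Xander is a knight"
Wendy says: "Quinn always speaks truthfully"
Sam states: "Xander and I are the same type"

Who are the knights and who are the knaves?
Xander is a knight.
Quinn is a knight.
Wendy is a knight.
Sam is a knave.

Verification:
- Xander (knight) says "Sam is a knave" - this is TRUE because Sam is a knave.
- Quinn (knight) says "Xander is a knight" - this is TRUE because Xander is a knight.
- Wendy (knight) says "Quinn always speaks truthfully" - this is TRUE because Quinn is a knight.
- Sam (knave) says "Xander and I are the same type" - this is FALSE (a lie) because Sam is a knave and Xander is a knight.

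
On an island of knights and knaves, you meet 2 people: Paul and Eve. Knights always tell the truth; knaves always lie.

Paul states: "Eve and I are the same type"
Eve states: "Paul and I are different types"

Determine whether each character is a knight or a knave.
Paul is a knave.
Eve is a knight.

Verification:
- Paul (knave) says "Eve and I are the same type" - this is FALSE (a lie) because Paul is a knave and Eve is a knight.
- Eve (knight) says "Paul and I are different types" - this is TRUE because Eve is a knight and Paul is a knave.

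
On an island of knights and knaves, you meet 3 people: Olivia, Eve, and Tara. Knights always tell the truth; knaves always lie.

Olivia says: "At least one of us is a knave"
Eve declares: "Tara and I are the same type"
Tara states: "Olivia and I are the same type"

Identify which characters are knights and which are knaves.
Olivia is a knight.
Eve is a knave.
Tara is a knight.

Verification:
- Olivia (knight) says "At least one of us is a knave" - this is TRUE because Eve is a knave.
- Eve (knave) says "Tara and I are the same type" - this is FALSE (a lie) because Eve is a knave and Tara is a knight.
- Tara (knight) says "Olivia and I are the same type" - this is TRUE because Tara is a knight and Olivia is a knight.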